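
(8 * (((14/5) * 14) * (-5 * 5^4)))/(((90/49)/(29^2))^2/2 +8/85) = -70729267013650000/6792898849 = -10412236.16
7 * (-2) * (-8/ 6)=56/ 3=18.67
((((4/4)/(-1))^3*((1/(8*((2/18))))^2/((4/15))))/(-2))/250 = 0.01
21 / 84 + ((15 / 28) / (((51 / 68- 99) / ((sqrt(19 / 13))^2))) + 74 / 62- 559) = -824193957 / 1478204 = -557.56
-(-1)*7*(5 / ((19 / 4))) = 140 / 19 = 7.37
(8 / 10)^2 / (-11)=-16 / 275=-0.06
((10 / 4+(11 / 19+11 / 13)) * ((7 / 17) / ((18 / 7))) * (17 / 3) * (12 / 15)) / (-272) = -95011 / 9069840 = -0.01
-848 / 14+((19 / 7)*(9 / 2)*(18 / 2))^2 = 2356649 / 196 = 12023.72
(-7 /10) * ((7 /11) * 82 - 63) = 833 /110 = 7.57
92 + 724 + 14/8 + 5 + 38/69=823.30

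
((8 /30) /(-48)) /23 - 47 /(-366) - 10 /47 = -1004057 /11869380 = -0.08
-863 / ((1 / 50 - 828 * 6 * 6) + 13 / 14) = 151025 / 5216234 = 0.03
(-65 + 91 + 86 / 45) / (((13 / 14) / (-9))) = -17584 / 65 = -270.52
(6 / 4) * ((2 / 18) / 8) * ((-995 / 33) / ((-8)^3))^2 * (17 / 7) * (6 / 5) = 3366085 / 15986589696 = 0.00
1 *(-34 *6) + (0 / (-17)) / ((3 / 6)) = -204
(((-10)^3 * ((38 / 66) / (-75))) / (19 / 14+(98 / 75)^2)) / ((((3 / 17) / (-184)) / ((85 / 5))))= -353620400000 / 7963923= -44402.79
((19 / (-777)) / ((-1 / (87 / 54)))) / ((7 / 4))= 0.02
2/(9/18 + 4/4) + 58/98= 283/147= 1.93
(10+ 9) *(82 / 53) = 1558 / 53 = 29.40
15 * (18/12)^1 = 45/2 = 22.50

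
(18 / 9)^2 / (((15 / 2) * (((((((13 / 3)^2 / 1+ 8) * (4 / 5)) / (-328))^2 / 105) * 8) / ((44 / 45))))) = 93194640 / 58081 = 1604.56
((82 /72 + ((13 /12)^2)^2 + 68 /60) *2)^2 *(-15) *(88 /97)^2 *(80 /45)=-17324566473841 /14815787760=-1169.33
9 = 9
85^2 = 7225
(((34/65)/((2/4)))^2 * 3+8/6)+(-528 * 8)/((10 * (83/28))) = -137.88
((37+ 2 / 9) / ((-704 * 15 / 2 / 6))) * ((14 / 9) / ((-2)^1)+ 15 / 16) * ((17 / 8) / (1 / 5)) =-130985 / 1824768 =-0.07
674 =674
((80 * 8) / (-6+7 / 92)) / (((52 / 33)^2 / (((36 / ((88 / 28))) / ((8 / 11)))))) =-12623688 / 18421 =-685.29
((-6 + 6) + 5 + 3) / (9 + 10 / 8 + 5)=32 / 61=0.52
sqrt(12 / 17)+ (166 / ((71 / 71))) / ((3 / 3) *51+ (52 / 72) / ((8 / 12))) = 2 *sqrt(51) / 17+ 1992 / 625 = 4.03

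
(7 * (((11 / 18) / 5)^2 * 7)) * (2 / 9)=5929 / 36450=0.16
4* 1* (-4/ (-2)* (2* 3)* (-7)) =-336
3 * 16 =48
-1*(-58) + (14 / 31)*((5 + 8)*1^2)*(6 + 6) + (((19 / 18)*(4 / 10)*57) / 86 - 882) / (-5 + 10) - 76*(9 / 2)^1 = -77958989 / 199950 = -389.89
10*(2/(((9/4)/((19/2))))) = 760/9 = 84.44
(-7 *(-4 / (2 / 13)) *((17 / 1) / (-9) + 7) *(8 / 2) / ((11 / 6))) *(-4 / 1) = -267904 / 33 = -8118.30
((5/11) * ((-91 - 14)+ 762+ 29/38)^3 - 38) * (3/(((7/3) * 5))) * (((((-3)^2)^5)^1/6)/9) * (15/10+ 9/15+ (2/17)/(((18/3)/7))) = 83500089730459631397/1026106400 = 81375664093.37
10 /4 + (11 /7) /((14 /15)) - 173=-8272 /49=-168.82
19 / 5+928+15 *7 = 5184 / 5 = 1036.80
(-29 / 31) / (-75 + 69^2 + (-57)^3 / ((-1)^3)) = -29 / 5886249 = -0.00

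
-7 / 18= -0.39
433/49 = 8.84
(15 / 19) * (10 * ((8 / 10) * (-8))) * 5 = -252.63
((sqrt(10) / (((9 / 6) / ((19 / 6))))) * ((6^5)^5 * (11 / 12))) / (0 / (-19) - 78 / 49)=-449312623016219246592 * sqrt(10) / 13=-109296251553526684652.47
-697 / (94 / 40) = -13940 / 47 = -296.60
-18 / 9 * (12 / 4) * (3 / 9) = -2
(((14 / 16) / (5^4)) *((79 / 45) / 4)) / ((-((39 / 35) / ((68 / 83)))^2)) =-7831033 / 23575880250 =-0.00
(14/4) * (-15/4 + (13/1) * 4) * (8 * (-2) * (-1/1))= 2702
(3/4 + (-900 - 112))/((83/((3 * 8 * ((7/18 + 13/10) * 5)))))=-614840/249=-2469.24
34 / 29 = 1.17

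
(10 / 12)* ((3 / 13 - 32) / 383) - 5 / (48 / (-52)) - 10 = -277975 / 59748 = -4.65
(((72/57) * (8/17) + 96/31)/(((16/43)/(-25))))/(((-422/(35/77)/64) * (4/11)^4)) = 977.76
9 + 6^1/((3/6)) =21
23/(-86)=-23/86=-0.27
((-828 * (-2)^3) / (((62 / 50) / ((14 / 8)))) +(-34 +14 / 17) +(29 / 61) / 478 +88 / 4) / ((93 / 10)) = 1004.00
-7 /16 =-0.44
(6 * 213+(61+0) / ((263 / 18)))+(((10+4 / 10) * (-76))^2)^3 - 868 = 1001976103451233621276032 / 4109375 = 243826884490034037.12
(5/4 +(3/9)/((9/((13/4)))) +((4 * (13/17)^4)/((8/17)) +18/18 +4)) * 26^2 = 6271.28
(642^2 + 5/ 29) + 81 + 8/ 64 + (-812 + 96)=95474797/ 232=411529.30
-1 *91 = -91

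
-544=-544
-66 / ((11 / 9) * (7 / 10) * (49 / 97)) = -52380 / 343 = -152.71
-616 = -616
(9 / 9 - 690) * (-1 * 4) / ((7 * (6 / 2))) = 2756 / 21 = 131.24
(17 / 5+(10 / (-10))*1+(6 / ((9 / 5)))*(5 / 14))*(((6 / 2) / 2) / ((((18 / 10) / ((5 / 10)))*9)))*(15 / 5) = 377 / 756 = 0.50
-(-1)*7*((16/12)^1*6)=56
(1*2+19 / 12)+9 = 151 / 12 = 12.58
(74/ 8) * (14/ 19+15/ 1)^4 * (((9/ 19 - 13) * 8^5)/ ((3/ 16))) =-9225148390651461632/ 7428297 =-1241892777126.64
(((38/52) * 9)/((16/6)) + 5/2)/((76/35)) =36155/15808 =2.29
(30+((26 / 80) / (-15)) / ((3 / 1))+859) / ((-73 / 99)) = -17602057 / 14600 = -1205.62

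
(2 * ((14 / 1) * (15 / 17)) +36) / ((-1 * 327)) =-344 / 1853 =-0.19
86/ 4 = 43/ 2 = 21.50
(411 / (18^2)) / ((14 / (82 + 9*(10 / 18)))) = 7.88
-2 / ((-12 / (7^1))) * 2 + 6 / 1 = 25 / 3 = 8.33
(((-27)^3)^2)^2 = 150094635296999121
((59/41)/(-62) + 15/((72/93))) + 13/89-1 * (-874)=808572673/904952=893.50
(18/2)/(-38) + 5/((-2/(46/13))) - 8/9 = -44335/4446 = -9.97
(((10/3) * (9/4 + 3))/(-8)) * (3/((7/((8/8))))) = -15/16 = -0.94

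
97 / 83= 1.17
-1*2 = -2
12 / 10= 6 / 5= 1.20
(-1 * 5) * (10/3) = -50/3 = -16.67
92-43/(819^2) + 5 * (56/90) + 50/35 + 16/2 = 70121099/670761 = 104.54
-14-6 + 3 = -17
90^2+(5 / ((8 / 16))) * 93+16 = 9046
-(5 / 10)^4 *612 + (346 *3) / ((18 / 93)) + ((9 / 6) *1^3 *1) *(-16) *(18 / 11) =232561 / 44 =5285.48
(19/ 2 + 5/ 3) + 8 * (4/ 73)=5083/ 438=11.61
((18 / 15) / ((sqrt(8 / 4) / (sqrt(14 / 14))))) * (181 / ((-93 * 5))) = -181 * sqrt(2) / 775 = -0.33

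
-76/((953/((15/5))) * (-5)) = 228/4765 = 0.05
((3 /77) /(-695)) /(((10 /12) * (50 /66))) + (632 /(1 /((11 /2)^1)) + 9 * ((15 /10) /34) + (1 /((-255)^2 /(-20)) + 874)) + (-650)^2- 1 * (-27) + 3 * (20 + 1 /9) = 2701206199386559 /6326932500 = 426937.73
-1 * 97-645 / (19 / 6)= -5713 / 19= -300.68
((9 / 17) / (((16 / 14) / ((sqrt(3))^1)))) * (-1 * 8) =-63 * sqrt(3) / 17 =-6.42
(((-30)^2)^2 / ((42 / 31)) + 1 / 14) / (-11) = -8370001 / 154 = -54350.66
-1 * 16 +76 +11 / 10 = 611 / 10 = 61.10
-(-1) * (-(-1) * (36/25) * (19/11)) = 2.49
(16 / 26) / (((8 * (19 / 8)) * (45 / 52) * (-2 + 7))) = 32 / 4275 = 0.01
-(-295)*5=1475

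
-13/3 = -4.33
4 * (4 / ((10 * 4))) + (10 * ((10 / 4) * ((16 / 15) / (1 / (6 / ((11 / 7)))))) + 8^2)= 9142 / 55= 166.22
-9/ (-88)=9/ 88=0.10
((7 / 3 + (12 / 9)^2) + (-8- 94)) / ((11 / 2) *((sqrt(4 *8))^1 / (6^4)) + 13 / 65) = -102759840 / 206927 + 8721900 *sqrt(2) / 206927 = -436.99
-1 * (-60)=60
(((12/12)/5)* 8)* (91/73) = 728/365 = 1.99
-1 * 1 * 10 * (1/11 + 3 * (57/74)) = -9775/407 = -24.02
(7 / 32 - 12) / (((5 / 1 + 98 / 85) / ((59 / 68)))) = -111215 / 66944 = -1.66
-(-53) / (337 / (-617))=-32701 / 337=-97.04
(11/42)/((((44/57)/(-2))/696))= -3306/7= -472.29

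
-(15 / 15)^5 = -1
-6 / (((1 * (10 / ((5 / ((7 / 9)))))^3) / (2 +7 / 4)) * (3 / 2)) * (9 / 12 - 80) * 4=1263.26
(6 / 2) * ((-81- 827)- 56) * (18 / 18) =-2892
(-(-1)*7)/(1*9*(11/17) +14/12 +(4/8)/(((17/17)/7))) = 357/535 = 0.67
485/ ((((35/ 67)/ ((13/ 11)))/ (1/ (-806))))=-6499/ 4774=-1.36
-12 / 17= -0.71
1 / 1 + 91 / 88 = 179 / 88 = 2.03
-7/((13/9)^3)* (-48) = 244944/2197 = 111.49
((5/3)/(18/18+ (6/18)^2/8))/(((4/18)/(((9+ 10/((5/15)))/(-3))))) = -7020/73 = -96.16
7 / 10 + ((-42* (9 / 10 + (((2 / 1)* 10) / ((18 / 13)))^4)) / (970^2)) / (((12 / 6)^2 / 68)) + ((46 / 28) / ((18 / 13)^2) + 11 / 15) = -4428467086909 / 144042381000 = -30.74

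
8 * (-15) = -120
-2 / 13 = -0.15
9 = 9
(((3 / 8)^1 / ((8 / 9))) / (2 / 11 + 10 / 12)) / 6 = 297 / 4288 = 0.07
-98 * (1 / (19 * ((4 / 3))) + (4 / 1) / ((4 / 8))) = -29939 / 38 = -787.87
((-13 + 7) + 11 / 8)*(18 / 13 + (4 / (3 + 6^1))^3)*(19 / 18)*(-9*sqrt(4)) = 4904831 / 37908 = 129.39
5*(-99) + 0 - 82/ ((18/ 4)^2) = -499.05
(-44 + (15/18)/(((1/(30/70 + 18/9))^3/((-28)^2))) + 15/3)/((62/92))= 9002246/651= 13828.33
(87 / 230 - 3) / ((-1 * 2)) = 603 / 460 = 1.31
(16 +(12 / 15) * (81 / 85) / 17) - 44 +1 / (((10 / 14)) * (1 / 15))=-6.96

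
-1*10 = -10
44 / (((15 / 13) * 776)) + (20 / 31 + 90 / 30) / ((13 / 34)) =11237849 / 1172730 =9.58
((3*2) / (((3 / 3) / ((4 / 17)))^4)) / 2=768 / 83521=0.01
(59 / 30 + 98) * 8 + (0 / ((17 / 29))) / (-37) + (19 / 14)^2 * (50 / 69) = 27084109 / 33810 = 801.07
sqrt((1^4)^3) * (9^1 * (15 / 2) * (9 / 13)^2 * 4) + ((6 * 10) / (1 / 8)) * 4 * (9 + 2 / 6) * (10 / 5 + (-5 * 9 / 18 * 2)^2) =81790830 / 169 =483969.41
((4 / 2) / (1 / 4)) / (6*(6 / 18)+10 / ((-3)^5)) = 486 / 119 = 4.08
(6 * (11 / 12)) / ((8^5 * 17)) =11 / 1114112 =0.00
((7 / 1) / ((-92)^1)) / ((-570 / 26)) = 91 / 26220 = 0.00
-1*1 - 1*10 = -11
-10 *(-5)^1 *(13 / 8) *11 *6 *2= 10725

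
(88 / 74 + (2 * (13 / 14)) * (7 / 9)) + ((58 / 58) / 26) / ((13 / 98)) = 164530 / 56277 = 2.92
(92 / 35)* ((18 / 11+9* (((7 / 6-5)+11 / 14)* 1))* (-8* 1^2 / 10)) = 730848 / 13475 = 54.24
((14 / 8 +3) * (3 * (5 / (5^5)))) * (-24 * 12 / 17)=-4104 / 10625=-0.39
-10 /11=-0.91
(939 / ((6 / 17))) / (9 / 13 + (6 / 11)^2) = 8369933 / 3114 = 2687.84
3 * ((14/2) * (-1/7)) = -3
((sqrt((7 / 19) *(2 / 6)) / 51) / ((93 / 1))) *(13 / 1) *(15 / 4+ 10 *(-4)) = -1885 *sqrt(399) / 1081404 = -0.03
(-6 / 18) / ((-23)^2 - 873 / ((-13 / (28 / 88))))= -286 / 472215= -0.00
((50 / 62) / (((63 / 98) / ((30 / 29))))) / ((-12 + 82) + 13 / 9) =10500 / 578057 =0.02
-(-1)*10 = 10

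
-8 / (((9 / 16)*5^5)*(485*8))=-16 / 13640625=-0.00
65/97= 0.67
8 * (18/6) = 24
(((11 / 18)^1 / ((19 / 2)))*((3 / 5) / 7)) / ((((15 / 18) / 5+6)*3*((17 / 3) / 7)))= 22 / 59755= 0.00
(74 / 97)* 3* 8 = 1776 / 97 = 18.31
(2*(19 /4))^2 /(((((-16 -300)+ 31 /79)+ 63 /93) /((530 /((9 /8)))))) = -234283585 /1735344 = -135.01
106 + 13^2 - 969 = -694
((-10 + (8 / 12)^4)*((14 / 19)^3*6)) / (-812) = 155624 / 5370597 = 0.03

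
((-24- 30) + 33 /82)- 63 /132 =-54.07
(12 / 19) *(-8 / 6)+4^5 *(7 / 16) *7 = 59568 / 19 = 3135.16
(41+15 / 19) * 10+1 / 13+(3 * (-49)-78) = 47664 / 247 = 192.97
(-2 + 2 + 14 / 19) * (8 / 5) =112 / 95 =1.18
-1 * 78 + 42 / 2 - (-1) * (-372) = -429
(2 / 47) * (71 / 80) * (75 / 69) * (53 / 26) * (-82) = -771415 / 112424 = -6.86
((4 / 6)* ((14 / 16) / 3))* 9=7 / 4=1.75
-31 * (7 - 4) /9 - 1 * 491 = -1504 /3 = -501.33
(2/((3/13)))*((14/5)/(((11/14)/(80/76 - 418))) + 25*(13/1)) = -31540262/3135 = -10060.69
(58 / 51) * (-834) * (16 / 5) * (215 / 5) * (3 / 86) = -386976 / 85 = -4552.66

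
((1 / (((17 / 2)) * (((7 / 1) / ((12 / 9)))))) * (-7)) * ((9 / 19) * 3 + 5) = -976 / 969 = -1.01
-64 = -64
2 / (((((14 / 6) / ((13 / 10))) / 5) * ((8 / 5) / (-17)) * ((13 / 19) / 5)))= -24225 / 56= -432.59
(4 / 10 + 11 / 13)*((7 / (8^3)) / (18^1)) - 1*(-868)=868.00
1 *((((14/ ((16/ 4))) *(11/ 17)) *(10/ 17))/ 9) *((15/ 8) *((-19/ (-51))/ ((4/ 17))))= 36575/ 83232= 0.44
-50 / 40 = -5 / 4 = -1.25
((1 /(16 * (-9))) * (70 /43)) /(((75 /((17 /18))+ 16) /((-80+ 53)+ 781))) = -224315 /2510856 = -0.09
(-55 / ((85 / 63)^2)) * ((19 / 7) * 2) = -237006 / 1445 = -164.02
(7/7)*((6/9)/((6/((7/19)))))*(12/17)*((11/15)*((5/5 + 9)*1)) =616/2907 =0.21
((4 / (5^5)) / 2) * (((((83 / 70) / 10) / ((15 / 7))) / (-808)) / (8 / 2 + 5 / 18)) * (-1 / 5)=249 / 121515625000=0.00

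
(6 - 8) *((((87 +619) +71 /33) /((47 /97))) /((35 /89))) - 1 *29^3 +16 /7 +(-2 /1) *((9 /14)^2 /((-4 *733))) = -70903110323917 /2228290680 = -31819.51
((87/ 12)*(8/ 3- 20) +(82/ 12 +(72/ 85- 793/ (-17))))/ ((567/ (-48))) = 6.04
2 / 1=2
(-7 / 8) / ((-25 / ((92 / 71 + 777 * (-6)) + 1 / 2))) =-4632243 / 28400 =-163.11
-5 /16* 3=-0.94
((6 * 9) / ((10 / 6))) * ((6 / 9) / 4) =27 / 5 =5.40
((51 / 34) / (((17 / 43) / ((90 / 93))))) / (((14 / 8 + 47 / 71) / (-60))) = -91.34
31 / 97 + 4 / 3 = 481 / 291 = 1.65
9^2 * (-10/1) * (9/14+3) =-20655/7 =-2950.71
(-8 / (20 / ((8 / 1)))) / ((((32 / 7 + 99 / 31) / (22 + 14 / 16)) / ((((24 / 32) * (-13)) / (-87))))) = -1.06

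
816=816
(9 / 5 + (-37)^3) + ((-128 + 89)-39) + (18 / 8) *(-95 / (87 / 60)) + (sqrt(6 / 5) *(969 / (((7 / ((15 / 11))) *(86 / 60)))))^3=2951762.93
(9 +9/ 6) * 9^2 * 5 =8505/ 2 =4252.50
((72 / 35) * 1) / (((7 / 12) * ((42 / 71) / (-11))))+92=45316 / 1715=26.42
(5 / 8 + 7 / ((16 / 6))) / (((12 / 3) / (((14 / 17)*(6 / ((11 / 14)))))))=5.11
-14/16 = -7/8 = -0.88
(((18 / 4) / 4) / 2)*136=153 / 2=76.50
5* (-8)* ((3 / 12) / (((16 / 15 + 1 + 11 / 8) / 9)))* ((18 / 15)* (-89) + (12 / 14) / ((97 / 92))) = 777224160 / 280427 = 2771.57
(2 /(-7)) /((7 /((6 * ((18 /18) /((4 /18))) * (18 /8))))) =-243 /98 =-2.48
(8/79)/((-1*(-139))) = 8/10981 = 0.00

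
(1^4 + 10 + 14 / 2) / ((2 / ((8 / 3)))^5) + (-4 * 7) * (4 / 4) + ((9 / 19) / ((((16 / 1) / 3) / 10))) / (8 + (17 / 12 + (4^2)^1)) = 2997043 / 62586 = 47.89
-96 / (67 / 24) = -2304 / 67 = -34.39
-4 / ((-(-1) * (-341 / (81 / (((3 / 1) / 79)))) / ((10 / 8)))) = 10665 / 341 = 31.28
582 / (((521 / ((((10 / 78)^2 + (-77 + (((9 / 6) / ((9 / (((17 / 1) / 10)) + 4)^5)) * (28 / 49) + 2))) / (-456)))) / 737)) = 2809880945578777945501 / 20755538651778211008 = 135.38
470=470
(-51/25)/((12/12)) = -51/25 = -2.04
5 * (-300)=-1500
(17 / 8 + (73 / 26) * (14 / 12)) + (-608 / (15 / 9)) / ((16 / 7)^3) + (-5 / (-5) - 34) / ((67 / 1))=-42878843 / 1672320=-25.64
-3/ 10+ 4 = 37/ 10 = 3.70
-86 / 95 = -0.91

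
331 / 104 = 3.18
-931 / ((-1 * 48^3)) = 931 / 110592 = 0.01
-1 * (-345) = 345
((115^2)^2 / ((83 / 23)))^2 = 16182230942831640625 / 6889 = 2348995636933029.56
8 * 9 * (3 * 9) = 1944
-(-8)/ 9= 8/ 9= 0.89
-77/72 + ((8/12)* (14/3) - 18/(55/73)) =-21.85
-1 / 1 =-1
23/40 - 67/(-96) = 611/480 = 1.27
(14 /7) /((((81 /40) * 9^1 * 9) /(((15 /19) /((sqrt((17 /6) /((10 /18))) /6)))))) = 0.03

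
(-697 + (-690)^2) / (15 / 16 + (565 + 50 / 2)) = 7606448 / 9455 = 804.49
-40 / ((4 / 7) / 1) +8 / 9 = -622 / 9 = -69.11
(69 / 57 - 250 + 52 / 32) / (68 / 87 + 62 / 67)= -218989701 / 1512400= -144.80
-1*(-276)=276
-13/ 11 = -1.18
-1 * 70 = -70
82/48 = 41/24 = 1.71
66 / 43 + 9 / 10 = 1047 / 430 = 2.43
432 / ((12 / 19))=684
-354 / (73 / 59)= -20886 / 73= -286.11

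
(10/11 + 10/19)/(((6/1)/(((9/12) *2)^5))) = 6075/3344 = 1.82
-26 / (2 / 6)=-78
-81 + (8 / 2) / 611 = -49487 / 611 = -80.99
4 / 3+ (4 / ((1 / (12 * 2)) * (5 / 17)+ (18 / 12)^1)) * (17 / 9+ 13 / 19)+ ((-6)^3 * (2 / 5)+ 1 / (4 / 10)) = -75.76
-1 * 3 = -3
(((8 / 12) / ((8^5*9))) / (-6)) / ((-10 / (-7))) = -7 / 26542080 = -0.00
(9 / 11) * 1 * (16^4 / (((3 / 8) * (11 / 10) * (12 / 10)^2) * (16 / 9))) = 6144000 / 121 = 50776.86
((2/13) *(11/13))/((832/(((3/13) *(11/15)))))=0.00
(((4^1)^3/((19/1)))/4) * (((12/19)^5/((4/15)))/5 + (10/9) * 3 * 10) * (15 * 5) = 99267908800/47045881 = 2110.02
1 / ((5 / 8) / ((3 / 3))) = 8 / 5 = 1.60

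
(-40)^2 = 1600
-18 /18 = -1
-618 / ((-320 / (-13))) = -4017 / 160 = -25.11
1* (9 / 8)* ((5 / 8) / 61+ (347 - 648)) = -1321947 / 3904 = -338.61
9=9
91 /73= 1.25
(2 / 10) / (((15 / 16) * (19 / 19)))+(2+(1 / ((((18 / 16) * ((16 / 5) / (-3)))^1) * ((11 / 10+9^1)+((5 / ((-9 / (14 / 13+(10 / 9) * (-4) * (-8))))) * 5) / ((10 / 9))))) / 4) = 63374237 / 28599900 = 2.22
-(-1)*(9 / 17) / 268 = 9 / 4556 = 0.00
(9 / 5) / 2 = 9 / 10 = 0.90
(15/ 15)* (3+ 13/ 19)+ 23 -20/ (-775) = 78661/ 2945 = 26.71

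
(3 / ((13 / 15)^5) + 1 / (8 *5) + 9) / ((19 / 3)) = 675485319 / 282182680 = 2.39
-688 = -688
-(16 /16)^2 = -1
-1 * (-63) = 63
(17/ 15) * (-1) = -17/ 15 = -1.13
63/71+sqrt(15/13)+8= sqrt(195)/13+631/71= 9.96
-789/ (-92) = 789/ 92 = 8.58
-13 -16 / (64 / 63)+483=1817 / 4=454.25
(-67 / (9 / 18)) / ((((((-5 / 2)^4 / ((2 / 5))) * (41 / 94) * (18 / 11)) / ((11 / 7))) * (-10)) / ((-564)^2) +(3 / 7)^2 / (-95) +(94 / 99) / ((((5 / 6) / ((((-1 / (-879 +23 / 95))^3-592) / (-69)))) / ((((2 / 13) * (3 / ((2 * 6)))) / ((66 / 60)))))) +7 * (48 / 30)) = -8012158994871535989841513597440 / 689911395909934749201086525129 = -11.61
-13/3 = -4.33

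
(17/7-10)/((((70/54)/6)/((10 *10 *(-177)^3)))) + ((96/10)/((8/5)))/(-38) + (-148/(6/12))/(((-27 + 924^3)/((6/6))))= 14272832812700937788545/734455656207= 19433212464.33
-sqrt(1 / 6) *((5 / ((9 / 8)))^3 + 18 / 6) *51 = -1125179 *sqrt(6) / 1458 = -1890.34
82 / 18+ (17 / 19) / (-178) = 138509 / 30438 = 4.55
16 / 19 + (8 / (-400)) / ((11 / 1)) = 8781 / 10450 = 0.84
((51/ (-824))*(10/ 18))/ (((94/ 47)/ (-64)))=340/ 309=1.10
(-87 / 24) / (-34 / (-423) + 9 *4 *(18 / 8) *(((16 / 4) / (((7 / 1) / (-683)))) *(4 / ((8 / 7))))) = 12267 / 374425792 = 0.00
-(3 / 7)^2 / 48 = -3 / 784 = -0.00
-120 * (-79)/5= 1896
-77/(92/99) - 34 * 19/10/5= -220291/2300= -95.78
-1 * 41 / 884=-41 / 884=-0.05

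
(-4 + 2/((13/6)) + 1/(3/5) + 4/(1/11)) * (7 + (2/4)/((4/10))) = 18271/52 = 351.37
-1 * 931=-931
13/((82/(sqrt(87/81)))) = 13 * sqrt(87)/738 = 0.16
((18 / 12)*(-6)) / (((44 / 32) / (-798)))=5223.27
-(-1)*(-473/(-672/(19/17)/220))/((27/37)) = 237.17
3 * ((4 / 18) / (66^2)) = 1 / 6534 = 0.00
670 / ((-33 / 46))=-30820 / 33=-933.94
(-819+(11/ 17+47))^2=171950769/ 289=594985.36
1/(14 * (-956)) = -1/13384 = -0.00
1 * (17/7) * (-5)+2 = -71/7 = -10.14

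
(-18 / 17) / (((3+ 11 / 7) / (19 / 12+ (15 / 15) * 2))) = -0.83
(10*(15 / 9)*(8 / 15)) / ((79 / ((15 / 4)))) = 100 / 237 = 0.42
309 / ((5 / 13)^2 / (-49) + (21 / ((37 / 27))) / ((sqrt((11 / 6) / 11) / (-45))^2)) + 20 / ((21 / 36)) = 13692236046711 / 399337554875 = 34.29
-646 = -646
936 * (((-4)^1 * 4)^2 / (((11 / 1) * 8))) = 29952 / 11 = 2722.91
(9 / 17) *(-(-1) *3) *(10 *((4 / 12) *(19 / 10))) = 171 / 17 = 10.06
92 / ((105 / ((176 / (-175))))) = -16192 / 18375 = -0.88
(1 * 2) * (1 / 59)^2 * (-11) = -22 / 3481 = -0.01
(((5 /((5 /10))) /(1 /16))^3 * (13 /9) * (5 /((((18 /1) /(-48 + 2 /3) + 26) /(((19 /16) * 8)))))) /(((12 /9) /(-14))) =-628526080000 /5457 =-115177951.26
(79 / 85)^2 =0.86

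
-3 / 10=-0.30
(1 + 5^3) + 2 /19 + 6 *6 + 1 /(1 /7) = 3213 /19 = 169.11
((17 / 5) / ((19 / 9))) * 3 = 459 / 95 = 4.83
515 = 515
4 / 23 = 0.17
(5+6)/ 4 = 2.75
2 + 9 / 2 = 13 / 2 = 6.50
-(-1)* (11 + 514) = 525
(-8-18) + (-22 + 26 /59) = -2806 /59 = -47.56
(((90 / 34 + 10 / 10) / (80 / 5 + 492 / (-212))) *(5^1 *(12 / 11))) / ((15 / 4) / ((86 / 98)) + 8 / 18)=61040736 / 198020845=0.31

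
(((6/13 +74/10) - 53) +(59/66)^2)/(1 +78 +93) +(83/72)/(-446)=-0.26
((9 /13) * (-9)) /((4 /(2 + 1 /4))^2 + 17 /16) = -104976 /71149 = -1.48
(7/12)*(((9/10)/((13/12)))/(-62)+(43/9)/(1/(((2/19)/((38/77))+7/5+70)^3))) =261989660523105455059/255953115580500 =1023584.57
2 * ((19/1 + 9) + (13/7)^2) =3082/49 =62.90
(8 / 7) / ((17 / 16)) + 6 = 842 / 119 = 7.08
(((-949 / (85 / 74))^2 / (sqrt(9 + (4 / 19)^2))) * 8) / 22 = 374808521776 * sqrt(3265) / 259485875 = 82534.84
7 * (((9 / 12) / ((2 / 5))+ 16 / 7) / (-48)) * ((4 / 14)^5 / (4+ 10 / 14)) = -233 / 950796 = -0.00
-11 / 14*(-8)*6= 264 / 7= 37.71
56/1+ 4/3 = 172/3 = 57.33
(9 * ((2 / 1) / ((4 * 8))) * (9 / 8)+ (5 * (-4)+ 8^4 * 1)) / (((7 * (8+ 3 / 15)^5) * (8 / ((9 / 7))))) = 14675878125 / 5813200741376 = 0.00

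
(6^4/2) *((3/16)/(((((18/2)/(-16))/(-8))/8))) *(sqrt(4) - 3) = -13824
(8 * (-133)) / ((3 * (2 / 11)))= -5852 / 3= -1950.67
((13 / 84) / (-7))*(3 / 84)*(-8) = 13 / 2058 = 0.01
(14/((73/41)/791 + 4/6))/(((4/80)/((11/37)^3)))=36259155240/3296547893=11.00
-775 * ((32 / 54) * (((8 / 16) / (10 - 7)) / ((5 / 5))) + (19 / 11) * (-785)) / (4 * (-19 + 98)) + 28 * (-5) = 896803085 / 281556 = 3185.17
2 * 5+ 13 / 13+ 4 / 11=125 / 11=11.36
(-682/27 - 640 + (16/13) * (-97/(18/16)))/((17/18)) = -541508/663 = -816.75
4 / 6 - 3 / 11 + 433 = 14302 / 33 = 433.39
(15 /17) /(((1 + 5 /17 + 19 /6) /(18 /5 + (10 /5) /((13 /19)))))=7632 /5915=1.29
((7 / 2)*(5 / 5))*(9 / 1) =63 / 2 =31.50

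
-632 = -632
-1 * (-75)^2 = -5625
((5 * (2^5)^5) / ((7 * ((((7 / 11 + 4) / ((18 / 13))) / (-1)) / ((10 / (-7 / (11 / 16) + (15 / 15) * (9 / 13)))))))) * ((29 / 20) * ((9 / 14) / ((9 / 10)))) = 8830687641600 / 1130381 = 7812133.82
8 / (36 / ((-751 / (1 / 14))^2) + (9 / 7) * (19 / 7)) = 7896014 / 3444435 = 2.29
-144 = -144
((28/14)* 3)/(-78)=-1/13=-0.08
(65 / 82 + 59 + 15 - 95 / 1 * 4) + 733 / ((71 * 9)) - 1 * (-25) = -14622197 / 52398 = -279.06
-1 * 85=-85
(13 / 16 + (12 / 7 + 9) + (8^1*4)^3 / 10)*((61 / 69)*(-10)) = -37443081 / 1288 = -29070.72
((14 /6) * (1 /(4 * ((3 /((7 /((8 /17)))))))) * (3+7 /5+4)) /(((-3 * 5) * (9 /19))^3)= -0.07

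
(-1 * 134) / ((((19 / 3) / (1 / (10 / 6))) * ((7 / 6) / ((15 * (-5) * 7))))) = 5712.63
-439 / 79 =-5.56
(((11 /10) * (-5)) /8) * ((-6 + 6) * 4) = 0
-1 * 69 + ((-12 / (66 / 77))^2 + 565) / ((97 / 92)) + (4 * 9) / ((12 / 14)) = 694.77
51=51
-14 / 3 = -4.67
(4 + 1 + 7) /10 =6 /5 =1.20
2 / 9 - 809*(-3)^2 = -65527 / 9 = -7280.78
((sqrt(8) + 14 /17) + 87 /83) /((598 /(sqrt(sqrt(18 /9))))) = 2^(1 /4)*(2641 + 2822*sqrt(2)) /843778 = 0.01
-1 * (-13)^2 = -169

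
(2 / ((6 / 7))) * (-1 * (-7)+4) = 77 / 3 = 25.67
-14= -14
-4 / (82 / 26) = -52 / 41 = -1.27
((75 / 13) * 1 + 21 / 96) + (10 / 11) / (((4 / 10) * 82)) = 1128641 / 187616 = 6.02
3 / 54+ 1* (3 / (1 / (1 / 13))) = 67 / 234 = 0.29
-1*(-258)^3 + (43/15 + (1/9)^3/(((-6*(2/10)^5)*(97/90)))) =2023984516486/117855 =17173514.20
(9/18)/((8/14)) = 7/8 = 0.88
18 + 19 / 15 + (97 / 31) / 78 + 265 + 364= 7838029 / 12090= 648.31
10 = 10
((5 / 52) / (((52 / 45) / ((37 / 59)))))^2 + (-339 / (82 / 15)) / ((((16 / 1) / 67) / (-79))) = 21407222765811465 / 1043521147136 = 20514.41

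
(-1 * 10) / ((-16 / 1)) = 5 / 8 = 0.62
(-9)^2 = 81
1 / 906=0.00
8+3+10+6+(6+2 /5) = 167 /5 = 33.40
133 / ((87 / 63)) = 2793 / 29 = 96.31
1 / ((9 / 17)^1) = 17 / 9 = 1.89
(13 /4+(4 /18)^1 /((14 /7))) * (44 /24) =1331 /216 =6.16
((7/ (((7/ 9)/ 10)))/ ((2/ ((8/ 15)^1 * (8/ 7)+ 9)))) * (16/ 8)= 6054/ 7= 864.86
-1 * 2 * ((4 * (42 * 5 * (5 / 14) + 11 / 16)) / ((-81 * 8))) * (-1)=-1211 / 1296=-0.93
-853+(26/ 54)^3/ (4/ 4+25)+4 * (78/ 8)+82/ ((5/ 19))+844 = 67237973/ 196830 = 341.60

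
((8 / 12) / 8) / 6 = 1 / 72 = 0.01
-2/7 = -0.29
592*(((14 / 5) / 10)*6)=24864 / 25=994.56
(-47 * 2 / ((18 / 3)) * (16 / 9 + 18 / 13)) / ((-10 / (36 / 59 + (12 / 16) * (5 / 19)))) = 2098973 / 524628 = 4.00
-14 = -14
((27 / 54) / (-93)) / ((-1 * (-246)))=-1 / 45756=-0.00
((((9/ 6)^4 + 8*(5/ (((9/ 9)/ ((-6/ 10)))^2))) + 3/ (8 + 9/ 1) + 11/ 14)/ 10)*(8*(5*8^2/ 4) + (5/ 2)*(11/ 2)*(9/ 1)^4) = 14132700569/ 76160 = 185565.92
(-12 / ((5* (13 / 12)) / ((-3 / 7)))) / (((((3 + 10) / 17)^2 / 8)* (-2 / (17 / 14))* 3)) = -1414944 / 538265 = -2.63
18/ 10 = 9/ 5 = 1.80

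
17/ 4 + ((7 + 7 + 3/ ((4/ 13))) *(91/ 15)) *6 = 3475/ 4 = 868.75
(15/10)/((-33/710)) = -355/11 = -32.27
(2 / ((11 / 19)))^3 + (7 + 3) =68182 / 1331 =51.23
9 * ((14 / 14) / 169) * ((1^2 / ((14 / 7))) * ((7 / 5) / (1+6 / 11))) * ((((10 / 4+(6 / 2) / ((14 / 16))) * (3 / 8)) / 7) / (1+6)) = 24651 / 22524320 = 0.00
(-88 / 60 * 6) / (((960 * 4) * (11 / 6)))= -0.00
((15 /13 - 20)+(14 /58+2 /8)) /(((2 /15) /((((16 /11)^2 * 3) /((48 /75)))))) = -62277750 /45617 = -1365.23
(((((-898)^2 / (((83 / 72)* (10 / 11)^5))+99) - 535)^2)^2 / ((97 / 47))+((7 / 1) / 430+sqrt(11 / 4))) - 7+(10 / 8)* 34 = sqrt(11) / 2+14712563717531936033817757488834306766223438495881 / 18877855004405975341796875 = 779355690257082389924914.70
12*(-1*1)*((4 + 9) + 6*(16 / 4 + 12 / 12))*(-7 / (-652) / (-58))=903 / 9454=0.10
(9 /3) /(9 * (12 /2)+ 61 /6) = 18 /385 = 0.05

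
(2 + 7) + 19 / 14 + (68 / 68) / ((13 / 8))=1997 / 182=10.97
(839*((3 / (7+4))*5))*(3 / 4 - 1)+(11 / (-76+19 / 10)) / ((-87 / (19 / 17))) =-725910545 / 2537964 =-286.02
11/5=2.20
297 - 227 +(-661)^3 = -288804711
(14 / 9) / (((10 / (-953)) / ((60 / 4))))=-6671 / 3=-2223.67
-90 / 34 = -2.65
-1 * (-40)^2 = -1600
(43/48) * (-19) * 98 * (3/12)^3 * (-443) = 17734619/1536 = 11545.98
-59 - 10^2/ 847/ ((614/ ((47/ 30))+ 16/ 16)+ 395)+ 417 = 2807265133/ 7841526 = 358.00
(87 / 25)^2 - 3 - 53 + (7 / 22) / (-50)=-1207139 / 27500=-43.90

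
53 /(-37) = -53 /37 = -1.43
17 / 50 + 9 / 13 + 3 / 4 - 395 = -511183 / 1300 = -393.22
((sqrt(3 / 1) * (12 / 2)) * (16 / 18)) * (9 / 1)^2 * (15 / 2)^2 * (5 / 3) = 40500 * sqrt(3) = 70148.06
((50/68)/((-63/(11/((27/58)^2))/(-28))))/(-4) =-462550/111537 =-4.15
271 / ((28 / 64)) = 4336 / 7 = 619.43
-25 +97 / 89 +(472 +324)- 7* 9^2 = 18253 / 89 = 205.09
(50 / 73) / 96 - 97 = -96.99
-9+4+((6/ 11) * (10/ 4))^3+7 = 6037/ 1331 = 4.54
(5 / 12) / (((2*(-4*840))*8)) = -1 / 129024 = -0.00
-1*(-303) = 303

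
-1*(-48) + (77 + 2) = 127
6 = 6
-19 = -19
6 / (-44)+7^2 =48.86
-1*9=-9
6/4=3/2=1.50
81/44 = 1.84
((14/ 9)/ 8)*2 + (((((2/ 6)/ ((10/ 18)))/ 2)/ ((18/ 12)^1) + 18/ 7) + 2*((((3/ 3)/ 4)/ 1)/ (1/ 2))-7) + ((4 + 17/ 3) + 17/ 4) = 13957/ 1260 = 11.08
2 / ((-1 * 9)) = -2 / 9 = -0.22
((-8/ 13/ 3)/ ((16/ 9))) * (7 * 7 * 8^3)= -37632/ 13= -2894.77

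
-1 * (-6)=6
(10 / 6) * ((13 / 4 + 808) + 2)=16265 / 12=1355.42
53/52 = 1.02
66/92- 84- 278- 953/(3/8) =-400561/138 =-2902.62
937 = 937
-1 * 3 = -3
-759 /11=-69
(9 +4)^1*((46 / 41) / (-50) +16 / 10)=21021 / 1025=20.51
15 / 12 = 5 / 4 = 1.25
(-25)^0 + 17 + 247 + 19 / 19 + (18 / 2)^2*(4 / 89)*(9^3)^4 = 1028170447679.98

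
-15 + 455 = 440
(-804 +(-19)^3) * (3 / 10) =-2298.90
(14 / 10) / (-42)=-1 / 30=-0.03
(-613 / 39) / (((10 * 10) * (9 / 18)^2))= -613 / 975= -0.63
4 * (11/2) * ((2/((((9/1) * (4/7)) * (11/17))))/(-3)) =-4.41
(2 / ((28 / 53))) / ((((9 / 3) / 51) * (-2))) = -901 / 28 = -32.18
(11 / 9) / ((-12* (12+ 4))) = -0.01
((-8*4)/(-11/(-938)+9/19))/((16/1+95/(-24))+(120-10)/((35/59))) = -95811072/286996925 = -0.33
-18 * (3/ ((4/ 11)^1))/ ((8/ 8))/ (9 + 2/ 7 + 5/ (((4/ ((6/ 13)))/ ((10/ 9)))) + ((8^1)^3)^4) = -81081/ 37520834303276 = -0.00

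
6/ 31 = 0.19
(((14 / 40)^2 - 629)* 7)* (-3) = 5282571 / 400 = 13206.43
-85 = -85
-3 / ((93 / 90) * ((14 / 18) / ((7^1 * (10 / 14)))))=-4050 / 217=-18.66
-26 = -26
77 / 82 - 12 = -907 / 82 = -11.06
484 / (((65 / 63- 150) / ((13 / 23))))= -1.84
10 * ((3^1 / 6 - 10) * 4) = -380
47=47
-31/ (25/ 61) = -1891/ 25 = -75.64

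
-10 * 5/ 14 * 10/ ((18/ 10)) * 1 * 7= -1250/ 9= -138.89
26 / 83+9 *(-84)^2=63504.31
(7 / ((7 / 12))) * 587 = 7044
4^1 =4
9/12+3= 15/4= 3.75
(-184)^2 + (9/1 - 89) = 33776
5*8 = 40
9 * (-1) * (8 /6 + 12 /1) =-120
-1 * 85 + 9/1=-76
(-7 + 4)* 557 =-1671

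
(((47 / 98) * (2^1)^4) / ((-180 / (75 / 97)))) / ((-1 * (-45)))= -94 / 128331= -0.00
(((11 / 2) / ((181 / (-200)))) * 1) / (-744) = 275 / 33666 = 0.01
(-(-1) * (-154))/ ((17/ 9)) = -1386/ 17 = -81.53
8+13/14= 8.93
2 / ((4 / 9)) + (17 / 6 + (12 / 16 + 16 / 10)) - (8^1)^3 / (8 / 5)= -310.32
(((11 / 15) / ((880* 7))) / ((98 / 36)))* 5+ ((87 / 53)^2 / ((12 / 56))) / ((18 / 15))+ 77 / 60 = 11.76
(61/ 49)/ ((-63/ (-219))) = 4453/ 1029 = 4.33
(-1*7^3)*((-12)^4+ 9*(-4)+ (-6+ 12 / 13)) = -92278662 / 13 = -7098358.62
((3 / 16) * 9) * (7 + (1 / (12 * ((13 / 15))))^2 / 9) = 511131 / 43264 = 11.81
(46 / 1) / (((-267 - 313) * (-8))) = 23 / 2320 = 0.01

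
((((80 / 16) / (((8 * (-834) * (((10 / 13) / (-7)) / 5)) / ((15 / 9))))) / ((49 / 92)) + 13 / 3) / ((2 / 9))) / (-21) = -311051 / 326928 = -0.95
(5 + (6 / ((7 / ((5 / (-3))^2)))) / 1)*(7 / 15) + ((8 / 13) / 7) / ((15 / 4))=3.47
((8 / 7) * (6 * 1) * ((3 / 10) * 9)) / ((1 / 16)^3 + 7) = 2654208 / 1003555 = 2.64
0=0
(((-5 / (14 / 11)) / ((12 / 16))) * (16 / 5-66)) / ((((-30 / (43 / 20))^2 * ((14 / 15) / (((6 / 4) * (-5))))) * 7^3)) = -3193223 / 80673600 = -0.04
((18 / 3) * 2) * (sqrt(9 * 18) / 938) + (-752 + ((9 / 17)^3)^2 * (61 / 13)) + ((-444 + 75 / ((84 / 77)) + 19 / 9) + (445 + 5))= -7625459944649 / 11296382292 + 54 * sqrt(2) / 469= -674.87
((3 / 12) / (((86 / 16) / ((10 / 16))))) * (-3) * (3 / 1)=-45 / 172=-0.26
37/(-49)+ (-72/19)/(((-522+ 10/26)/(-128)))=-10637635/6313111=-1.69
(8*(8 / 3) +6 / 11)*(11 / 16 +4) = 9025 / 88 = 102.56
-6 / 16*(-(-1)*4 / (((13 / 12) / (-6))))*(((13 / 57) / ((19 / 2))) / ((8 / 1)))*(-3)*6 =-162 / 361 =-0.45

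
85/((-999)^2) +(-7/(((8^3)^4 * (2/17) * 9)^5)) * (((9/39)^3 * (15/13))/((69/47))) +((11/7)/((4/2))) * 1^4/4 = 132676387811695250457758535434808092715887129243862828962248784134861/675150687553964442354050235852003017722821678505382971438765877231616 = 0.20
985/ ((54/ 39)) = 12805/ 18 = 711.39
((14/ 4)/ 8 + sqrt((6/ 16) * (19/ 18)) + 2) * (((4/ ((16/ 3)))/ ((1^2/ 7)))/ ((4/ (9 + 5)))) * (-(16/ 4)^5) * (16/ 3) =-244608 - 25088 * sqrt(57)/ 3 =-307744.75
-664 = -664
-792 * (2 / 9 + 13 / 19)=-13640 / 19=-717.89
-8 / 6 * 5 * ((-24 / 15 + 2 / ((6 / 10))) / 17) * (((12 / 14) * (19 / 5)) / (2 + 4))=-1976 / 5355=-0.37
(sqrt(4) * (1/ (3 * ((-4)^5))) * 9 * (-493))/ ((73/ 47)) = 69513/ 37376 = 1.86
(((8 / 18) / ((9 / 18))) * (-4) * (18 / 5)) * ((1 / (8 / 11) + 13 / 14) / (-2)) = 516 / 35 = 14.74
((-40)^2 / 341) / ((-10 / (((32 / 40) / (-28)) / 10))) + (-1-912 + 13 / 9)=-97914596 / 107415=-911.55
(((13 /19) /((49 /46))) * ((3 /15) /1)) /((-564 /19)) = -0.00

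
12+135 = 147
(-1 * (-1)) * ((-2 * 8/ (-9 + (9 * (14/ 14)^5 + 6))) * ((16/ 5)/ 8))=-16/ 15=-1.07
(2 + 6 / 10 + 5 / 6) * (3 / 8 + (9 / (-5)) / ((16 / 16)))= -1957 / 400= -4.89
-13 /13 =-1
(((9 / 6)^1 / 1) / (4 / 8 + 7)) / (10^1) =1 / 50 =0.02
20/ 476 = 5/ 119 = 0.04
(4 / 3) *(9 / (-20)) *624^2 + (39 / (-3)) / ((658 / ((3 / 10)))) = -1537256487 / 6580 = -233625.61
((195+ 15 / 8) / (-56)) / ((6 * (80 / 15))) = -225 / 2048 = -0.11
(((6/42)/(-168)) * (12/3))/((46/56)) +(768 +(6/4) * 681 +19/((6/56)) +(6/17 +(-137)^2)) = 113509861/5474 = 20736.18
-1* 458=-458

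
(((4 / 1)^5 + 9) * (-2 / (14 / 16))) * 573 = -9470544 / 7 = -1352934.86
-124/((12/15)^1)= -155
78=78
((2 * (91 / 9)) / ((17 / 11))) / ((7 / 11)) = 3146 / 153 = 20.56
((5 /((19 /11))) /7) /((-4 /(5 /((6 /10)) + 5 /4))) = -6325 /6384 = -0.99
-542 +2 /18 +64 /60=-540.82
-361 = -361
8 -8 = 0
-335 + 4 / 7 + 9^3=2762 / 7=394.57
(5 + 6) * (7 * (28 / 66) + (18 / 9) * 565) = 37388 / 3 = 12462.67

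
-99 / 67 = -1.48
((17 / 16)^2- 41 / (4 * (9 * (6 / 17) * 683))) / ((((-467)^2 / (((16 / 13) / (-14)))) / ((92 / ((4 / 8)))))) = -122064335 / 1463927646636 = -0.00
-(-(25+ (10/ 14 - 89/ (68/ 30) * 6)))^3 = -9244333.54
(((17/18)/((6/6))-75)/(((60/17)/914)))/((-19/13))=134629001/10260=13121.73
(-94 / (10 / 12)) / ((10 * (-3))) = 94 / 25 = 3.76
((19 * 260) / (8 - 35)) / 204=-1235 / 1377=-0.90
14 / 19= 0.74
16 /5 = 3.20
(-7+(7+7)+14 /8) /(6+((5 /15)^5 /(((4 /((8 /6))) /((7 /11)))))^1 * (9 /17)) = 530145 /363556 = 1.46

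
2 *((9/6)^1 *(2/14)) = 3/7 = 0.43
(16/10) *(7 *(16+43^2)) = 20888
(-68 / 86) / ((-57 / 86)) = 68 / 57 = 1.19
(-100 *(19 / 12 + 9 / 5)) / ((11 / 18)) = -6090 / 11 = -553.64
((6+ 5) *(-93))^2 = 1046529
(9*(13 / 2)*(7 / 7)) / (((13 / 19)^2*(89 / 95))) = 308655 / 2314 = 133.39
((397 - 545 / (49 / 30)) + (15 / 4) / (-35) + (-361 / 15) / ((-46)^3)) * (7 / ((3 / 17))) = 76888562183 / 30660840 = 2507.71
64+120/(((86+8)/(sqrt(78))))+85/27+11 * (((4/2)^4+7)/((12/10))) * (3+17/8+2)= 60 * sqrt(78)/47+677953/432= 1580.61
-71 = -71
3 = 3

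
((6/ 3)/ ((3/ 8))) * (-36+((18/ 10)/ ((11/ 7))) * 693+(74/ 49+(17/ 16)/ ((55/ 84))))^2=67286862962449/ 21789075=3088100.94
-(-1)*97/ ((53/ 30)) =2910/ 53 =54.91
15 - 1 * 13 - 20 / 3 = -14 / 3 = -4.67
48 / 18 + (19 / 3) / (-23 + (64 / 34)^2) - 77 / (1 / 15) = -19444202 / 16869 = -1152.66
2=2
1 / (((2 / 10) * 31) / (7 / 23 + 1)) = 150 / 713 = 0.21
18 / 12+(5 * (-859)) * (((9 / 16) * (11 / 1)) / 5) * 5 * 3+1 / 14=-8929129 / 112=-79724.37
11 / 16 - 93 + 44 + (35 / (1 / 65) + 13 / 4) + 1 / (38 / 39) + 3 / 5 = 2231.56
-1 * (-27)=27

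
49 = 49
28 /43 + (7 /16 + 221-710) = -487.91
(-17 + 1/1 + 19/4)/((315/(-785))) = 785/28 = 28.04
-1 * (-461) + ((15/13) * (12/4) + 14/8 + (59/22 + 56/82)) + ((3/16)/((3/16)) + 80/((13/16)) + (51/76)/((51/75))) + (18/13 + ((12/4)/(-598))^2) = 1750974489607/3064308676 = 571.41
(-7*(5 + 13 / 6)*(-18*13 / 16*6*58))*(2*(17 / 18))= 1929109 / 4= 482277.25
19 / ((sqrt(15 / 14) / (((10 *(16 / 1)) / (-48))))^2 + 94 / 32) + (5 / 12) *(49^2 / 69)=29206415 / 1406772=20.76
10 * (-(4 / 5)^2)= -32 / 5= -6.40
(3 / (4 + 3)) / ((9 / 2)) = 0.10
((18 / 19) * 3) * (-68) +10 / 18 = -32953 / 171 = -192.71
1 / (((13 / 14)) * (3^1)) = 14 / 39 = 0.36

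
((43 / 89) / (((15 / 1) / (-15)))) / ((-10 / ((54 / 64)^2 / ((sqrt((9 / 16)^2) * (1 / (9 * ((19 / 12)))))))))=198531 / 227840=0.87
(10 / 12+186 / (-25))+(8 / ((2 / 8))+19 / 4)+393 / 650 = 119917 / 3900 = 30.75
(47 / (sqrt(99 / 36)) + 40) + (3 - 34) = 9 + 94*sqrt(11) / 11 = 37.34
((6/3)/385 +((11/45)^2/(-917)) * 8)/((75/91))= 0.01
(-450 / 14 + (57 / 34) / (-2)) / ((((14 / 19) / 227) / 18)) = -609388083 / 3332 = -182889.58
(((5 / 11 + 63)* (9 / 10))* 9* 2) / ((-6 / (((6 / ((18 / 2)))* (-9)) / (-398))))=-28269 / 10945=-2.58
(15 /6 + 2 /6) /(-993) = -17 /5958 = -0.00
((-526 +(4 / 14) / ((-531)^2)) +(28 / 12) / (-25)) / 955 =-25959115363 / 47122732125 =-0.55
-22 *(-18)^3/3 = 42768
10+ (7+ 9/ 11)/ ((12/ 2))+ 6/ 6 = 406/ 33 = 12.30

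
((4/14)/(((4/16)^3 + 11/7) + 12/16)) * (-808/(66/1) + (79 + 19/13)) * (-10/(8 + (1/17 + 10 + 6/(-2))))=-2487610/449163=-5.54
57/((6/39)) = 741/2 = 370.50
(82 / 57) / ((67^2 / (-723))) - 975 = -83178487 / 85291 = -975.23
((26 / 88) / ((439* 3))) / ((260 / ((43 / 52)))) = 43 / 60265920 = 0.00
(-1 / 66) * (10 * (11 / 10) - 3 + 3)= -1 / 6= -0.17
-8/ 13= -0.62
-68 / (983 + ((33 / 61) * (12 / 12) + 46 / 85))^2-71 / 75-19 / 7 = -4170044658767861 / 1139038218550575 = -3.66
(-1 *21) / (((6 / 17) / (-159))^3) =15360086721 / 8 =1920010840.12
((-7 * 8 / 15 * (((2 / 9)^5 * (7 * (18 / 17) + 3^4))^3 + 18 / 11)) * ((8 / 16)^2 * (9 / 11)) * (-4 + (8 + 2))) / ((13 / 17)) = -699385467266756984 / 71328677775362865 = -9.81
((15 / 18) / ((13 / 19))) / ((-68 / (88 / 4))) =-1045 / 2652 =-0.39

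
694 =694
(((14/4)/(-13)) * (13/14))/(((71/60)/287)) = -60.63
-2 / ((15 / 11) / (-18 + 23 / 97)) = 37906 / 1455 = 26.05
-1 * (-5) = 5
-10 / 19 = -0.53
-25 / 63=-0.40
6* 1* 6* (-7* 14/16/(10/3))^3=-28588707/128000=-223.35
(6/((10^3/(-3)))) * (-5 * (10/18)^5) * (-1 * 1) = -0.00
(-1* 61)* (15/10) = -183/2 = -91.50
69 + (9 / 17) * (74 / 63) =8285 / 119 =69.62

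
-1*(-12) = 12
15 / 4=3.75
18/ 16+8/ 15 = 1.66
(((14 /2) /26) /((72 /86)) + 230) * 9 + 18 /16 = 107849 /52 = 2074.02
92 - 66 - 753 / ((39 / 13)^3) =-1.89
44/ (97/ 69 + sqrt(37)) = -73623/ 41687 + 52371 * sqrt(37)/ 41687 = 5.88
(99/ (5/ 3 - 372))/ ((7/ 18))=-486/ 707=-0.69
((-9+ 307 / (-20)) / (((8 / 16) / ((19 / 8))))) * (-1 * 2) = 9253 / 40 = 231.32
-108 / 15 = -36 / 5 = -7.20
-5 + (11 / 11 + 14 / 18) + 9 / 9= -20 / 9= -2.22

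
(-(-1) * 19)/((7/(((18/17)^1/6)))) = 57/119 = 0.48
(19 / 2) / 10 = 19 / 20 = 0.95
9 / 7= 1.29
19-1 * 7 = 12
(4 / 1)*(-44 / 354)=-88 / 177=-0.50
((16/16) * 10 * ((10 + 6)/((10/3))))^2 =2304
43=43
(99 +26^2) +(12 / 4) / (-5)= 774.40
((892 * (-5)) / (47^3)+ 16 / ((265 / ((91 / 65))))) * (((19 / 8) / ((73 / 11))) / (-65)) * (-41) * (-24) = -147010003932 / 652748178875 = -0.23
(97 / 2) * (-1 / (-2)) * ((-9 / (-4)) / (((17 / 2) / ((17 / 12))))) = 291 / 32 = 9.09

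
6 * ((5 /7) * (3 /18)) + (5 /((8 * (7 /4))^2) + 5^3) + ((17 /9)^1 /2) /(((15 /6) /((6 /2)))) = 373007 /2940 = 126.87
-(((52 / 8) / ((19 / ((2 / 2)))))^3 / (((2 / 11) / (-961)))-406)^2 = -4594203093863601 / 12043745536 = -381459.66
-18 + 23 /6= -85 /6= -14.17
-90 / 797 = -0.11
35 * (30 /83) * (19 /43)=19950 /3569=5.59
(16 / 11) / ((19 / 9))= 144 / 209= 0.69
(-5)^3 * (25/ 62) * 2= -3125/ 31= -100.81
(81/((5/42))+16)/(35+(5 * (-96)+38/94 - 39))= -163654/113645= -1.44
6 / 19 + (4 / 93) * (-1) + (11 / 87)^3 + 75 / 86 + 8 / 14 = 401212065505 / 233490676734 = 1.72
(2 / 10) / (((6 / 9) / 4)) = 6 / 5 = 1.20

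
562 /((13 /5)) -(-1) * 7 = 2901 /13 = 223.15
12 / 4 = 3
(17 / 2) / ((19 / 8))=68 / 19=3.58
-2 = -2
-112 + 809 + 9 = 706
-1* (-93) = 93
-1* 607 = -607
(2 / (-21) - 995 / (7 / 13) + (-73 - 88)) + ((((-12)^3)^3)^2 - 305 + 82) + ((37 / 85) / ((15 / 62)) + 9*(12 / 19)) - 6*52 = 4514651741106114804899077 / 169575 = 26623333280885241367.53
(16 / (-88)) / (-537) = 2 / 5907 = 0.00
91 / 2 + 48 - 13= 80.50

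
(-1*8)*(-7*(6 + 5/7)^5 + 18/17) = 764156.48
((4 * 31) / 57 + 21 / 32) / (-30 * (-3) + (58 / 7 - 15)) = 36155 / 1063392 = 0.03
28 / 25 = 1.12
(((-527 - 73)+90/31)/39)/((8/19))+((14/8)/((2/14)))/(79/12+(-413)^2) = -119979216841/3299614084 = -36.36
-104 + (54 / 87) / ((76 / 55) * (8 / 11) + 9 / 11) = -3315758 / 31987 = -103.66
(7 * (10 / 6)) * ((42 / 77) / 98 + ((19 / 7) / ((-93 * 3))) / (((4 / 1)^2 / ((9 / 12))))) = 81965 / 1374912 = 0.06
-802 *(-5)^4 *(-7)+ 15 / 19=66666265 / 19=3508750.79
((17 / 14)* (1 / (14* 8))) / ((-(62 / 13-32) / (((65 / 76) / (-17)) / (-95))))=169 / 801523968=0.00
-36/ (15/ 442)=-5304/ 5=-1060.80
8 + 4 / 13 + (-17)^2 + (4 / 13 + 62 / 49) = 190387 / 637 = 298.88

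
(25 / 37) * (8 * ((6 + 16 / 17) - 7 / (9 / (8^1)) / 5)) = 30.79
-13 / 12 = -1.08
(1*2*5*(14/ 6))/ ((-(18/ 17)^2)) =-10115/ 486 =-20.81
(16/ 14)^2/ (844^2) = 4/ 2181529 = 0.00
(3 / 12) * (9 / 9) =1 / 4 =0.25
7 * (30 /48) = 35 /8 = 4.38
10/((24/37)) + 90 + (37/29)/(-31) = 1136791/10788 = 105.38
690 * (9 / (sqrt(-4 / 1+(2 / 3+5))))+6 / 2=3+1242 * sqrt(15)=4813.25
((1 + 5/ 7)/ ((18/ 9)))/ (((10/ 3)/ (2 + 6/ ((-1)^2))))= 72/ 35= 2.06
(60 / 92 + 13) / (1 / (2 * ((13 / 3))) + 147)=8164 / 87975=0.09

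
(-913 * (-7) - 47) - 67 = 6277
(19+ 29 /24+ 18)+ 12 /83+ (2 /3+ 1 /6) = 78059 /1992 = 39.19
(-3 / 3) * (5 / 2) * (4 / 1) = -10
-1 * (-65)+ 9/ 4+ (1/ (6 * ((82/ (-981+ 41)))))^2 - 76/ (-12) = 4673869/ 60516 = 77.23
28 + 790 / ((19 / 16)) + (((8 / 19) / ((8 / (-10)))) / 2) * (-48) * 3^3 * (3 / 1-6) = -6268 / 19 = -329.89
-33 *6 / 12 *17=-561 / 2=-280.50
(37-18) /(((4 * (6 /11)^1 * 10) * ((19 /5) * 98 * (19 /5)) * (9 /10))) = 275 /402192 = 0.00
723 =723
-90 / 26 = -3.46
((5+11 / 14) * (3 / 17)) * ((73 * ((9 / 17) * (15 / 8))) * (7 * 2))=2394765 / 2312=1035.80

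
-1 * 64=-64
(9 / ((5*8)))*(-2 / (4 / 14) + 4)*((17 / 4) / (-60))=153 / 3200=0.05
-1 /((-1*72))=1 /72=0.01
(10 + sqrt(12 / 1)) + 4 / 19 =2 * sqrt(3) + 194 / 19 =13.67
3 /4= 0.75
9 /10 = 0.90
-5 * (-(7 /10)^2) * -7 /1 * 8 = -686 /5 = -137.20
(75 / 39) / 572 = 25 / 7436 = 0.00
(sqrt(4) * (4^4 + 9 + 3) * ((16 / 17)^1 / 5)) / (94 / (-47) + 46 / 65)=-27872 / 357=-78.07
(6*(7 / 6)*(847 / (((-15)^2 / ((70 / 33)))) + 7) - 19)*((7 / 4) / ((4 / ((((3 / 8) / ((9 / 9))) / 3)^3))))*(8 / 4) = 20293 / 138240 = 0.15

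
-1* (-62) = 62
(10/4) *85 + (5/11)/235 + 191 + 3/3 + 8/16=209386/517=405.00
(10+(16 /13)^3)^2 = 679436356 /4826809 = 140.76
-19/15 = -1.27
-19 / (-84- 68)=1 / 8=0.12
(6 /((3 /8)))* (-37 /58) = -296 /29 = -10.21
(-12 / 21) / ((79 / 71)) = -284 / 553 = -0.51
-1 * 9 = -9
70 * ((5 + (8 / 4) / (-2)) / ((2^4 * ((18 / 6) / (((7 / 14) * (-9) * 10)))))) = -262.50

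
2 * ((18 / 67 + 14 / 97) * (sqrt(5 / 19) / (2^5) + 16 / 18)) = 671 * sqrt(95) / 493924 + 42944 / 58491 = 0.75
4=4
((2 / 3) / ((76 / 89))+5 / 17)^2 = 4338889 / 3755844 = 1.16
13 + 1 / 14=183 / 14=13.07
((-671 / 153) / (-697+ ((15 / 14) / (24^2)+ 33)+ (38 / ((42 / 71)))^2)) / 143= -382592 / 43195148581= -0.00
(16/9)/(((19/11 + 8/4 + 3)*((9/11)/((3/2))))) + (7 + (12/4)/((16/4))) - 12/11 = 314003/43956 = 7.14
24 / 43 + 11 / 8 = 665 / 344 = 1.93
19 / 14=1.36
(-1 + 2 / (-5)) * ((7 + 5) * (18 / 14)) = -108 / 5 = -21.60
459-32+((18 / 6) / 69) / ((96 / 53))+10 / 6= 946549 / 2208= 428.69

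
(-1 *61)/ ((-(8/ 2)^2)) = 61/ 16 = 3.81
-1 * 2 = -2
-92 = -92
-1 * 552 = -552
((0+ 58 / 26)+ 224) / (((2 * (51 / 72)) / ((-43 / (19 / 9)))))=-803412 / 247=-3252.68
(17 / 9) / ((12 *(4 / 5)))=85 / 432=0.20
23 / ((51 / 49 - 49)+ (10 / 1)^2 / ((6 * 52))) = -87906 / 182075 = -0.48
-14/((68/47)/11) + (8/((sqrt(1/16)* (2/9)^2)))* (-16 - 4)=-444259/34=-13066.44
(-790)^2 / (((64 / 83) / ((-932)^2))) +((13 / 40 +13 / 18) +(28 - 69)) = 253096783788617 / 360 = 703046621635.05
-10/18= -0.56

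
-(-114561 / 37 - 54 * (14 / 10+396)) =4542831 / 185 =24555.84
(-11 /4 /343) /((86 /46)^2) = -5819 /2536828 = -0.00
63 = 63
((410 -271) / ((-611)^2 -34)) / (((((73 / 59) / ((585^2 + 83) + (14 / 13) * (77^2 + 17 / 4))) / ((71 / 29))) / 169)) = 68626347681697 / 1580497158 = 43420.73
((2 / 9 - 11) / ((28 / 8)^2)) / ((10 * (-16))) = 97 / 17640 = 0.01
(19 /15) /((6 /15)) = 19 /6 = 3.17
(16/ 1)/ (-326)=-8/ 163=-0.05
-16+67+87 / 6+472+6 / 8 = 2153 / 4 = 538.25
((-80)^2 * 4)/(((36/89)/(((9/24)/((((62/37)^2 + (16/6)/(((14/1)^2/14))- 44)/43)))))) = -7334828200/294689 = -24890.06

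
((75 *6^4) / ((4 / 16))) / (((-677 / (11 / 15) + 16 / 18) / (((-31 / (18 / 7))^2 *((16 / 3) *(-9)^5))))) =1761761777529600 / 91307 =19294925663.20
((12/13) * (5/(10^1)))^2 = 36/169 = 0.21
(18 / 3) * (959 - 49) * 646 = 3527160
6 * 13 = 78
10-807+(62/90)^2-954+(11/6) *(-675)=-12101503/4050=-2988.03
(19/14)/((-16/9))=-171/224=-0.76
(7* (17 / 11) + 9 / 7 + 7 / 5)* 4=20796 / 385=54.02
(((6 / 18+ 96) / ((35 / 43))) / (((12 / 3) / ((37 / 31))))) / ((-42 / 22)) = -18.50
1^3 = 1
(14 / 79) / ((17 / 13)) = 182 / 1343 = 0.14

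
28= 28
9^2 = 81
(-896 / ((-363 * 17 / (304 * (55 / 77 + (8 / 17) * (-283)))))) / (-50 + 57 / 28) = 1561305088 / 12808191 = 121.90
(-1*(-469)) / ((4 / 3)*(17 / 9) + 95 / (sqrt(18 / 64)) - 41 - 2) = 13840659 / 22198151 + 43307460*sqrt(2) / 22198151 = 3.38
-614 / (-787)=614 / 787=0.78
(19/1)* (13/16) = 247/16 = 15.44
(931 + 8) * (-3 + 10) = 6573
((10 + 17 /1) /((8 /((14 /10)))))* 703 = 132867 /40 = 3321.68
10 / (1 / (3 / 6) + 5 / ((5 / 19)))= 0.48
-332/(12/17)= -1411/3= -470.33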